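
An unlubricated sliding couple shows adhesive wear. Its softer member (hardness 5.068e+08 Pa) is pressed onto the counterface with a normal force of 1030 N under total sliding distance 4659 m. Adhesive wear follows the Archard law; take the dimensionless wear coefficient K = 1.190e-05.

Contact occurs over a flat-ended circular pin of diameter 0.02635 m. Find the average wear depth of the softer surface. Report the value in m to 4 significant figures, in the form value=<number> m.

The intermediates are displayed rounded, and all working math keeps exact precision, and a lone final rounding to 4 significant digits.
Contact area A = π·d²/4 = π·(0.02635 m)²/4 = 5.453e-04 m².
Working in SI base units: W = 1030 N, H = 5.068e+08 Pa, K = 1.190e-05.
The Archard volume V = K·W·L/H = 1.190e-05 · 1030 · 4659 / 5.068e+08 = 1.127e-07 m³.
Mean wear depth h = V/A = 1.127e-07 / 5.453e-04 = 2.066e-04 m.

value=2.066e-04 m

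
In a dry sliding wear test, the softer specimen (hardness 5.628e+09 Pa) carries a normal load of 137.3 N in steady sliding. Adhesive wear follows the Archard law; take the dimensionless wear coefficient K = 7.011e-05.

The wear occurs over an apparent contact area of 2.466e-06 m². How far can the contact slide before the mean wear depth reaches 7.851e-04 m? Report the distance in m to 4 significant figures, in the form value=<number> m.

The algebra maintains full float precision, and printed values are rounded, and rounded just once: 4 significant digits.
Collected in SI base units: W = 137.3 N, H = 5.628e+09 Pa, K = 7.011e-05.
Volume at the limit: V_lim = h_lim·A = 7.851e-04 · 2.466e-06 = 1.936e-09 m³.
So the life L = V_lim·H/(K·W) = 1.936e-09 · 5.628e+09 / (7.011e-05 · 137.3) = 1132 m.

value=1132 m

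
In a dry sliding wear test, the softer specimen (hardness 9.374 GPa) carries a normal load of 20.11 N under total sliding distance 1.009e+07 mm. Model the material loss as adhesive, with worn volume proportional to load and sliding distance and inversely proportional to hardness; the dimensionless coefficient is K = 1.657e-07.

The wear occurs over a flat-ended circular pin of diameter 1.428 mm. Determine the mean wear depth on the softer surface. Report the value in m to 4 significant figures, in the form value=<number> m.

Intermediate values appear rounded — every step keeps exact precision — a single final rounding, at 4 significant figures.
Convert: Distance L = 1.009e+07 mm = 1.009e+04 m.
Convert: Hardness H = 9.374 GPa = 9.374e+09 Pa.
Convert: Pin diameter d = 1.428 mm = 0.001428 m. Contact area A = π·d²/4 = π·(0.001428 m)²/4 = 1.602e-06 m².
SI base units throughout: W = 20.11 N, H = 9.374e+09 Pa, K = 1.657e-07.
Archard volume V = K·W·L/H = 1.657e-07 · 20.11 · 1.009e+04 / 9.374e+09 = 3.587e-12 m³.
Depth of wear h = V/A = 3.587e-12 / 1.602e-06 = 2.240e-06 m.

value=2.240e-06 m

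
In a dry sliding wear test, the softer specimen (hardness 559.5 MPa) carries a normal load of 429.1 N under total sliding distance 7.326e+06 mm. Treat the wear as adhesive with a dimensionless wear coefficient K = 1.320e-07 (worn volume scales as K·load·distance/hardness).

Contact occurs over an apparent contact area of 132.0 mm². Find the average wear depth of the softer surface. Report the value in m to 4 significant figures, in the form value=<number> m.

value=5.619e-06 m

All arithmetic keeps exact precision. Quoted intermediates are rounded. Rounded once at the end, at four significant figures.
The distance L = 7.326e+06 mm = 7326 m.
Hardness H = 559.5 MPa = 5.595e+08 Pa.
Contact area A = 132.0 mm² = 1.320e-04 m².
Restated in SI base units: W = 429.1 N, H = 5.595e+08 Pa, K = 1.320e-07.
Apply Archard: V = K·W·L/H = 1.320e-07 · 429.1 · 7326 / 5.595e+08 = 7.417e-10 m³.
Mean wear depth h = V/A = 7.417e-10 / 1.320e-04 = 5.619e-06 m.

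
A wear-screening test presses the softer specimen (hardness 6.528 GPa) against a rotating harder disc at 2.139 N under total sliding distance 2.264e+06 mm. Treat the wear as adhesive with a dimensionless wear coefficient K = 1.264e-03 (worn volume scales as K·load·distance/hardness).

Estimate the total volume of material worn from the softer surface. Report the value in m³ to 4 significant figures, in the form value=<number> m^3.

Intermediates appear rounded. The computation keeps full float precision; a single final rounding to four significant digits.
Convert: Distance L = 2.264e+06 mm = 2264 m.
Convert: Hardness H = 6.528 GPa = 6.528e+09 Pa.
Working in SI base units: W = 2.139 N, H = 6.528e+09 Pa, K = 1.264e-03.
By Archard's law, V = K·W·L/H = 1.264e-03 · 2.139 · 2264 / 6.528e+09 = 9.377e-10 m³.

value=9.377e-10 m^3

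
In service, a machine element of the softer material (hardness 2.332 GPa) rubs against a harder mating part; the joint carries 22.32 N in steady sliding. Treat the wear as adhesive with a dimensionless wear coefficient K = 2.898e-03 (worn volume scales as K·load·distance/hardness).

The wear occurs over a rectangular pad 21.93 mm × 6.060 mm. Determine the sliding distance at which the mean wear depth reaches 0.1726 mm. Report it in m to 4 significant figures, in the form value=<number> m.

Intermediate values are printed rounded; all arithmetic holds full float precision; a lone final rounding: 4 significant figures.
Convert: Hardness H = 2.332 GPa = 2.332e+09 Pa.
Convert: Pad sides 21.93 mm × 6.060 mm = 0.02193 m × 0.006060 m. Contact area A = 0.02193 m × 0.006060 m = 1.329e-04 m².
Convert: Depth limit h_lim = 0.1726 mm = 1.726e-04 m.
In SI base units, W = 22.32 N, H = 2.332e+09 Pa, K = 2.898e-03.
Wearable volume V_lim = h_lim·A = 1.726e-04 · 1.329e-04 = 2.294e-08 m³.
Sliding life L = V_lim·H/(K·W) = 2.294e-08 · 2.332e+09 / (2.898e-03 · 22.32) = 827.0 m.

value=827.0 m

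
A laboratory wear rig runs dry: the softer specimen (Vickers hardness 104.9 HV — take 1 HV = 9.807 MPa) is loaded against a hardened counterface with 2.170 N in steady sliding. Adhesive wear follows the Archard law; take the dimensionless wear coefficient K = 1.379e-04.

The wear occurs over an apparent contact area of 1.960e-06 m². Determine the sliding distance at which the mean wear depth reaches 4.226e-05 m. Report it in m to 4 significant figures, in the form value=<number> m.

Intermediates are printed rounded, and the algebra holds full precision. Rounded just once: 4 significant digits.
Hardness H = 104.9 HV × 9.807 MPa/HV = 1029 MPa = 1.029e+09 Pa.
In SI base units, W = 2.170 N, H = 1.029e+09 Pa, K = 1.379e-04.
Permissible volume V_lim = h_lim·A = 4.226e-05 · 1.960e-06 = 8.283e-11 m³.
Sliding life L = V_lim·H/(K·W) = 8.283e-11 · 1.029e+09 / (1.379e-04 · 2.170) = 284.8 m.

value=284.8 m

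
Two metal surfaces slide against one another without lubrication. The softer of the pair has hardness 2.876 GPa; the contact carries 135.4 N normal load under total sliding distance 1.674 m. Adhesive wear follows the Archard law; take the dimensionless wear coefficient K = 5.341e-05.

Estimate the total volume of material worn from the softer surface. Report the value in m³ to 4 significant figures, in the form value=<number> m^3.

Intermediates are printed rounded, and the algebra keeps exact precision, and rounded once at the end: 4 significant figures.
Convert: Hardness H = 2.876 GPa = 2.876e+09 Pa.
As SI base values: W = 135.4 N, H = 2.876e+09 Pa, K = 5.341e-05.
Archard volume V = K·W·L/H = 5.341e-05 · 135.4 · 1.674 / 2.876e+09 = 4.209e-12 m³.

value=4.209e-12 m^3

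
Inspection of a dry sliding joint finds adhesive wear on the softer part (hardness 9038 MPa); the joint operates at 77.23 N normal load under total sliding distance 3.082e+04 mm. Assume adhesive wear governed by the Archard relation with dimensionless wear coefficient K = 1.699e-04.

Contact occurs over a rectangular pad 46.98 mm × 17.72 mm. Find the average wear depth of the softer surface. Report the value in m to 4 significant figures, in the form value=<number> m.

value=5.375e-08 m

Intermediates are shown rounded; every step maintains exact precision — rounded just once: 4 significant digits.
Convert: Total distance L = 3.082e+04 mm = 30.82 m.
Convert: Hardness H = 9038 MPa = 9.038e+09 Pa.
Convert: Pad sides 46.98 mm × 17.72 mm = 0.04698 m × 0.01772 m. Contact area A = 0.04698 m × 0.01772 m = 8.325e-04 m².
Expressed in SI base units: W = 77.23 N, H = 9.038e+09 Pa, K = 1.699e-04.
The Archard volume V = K·W·L/H = 1.699e-04 · 77.23 · 30.82 / 9.038e+09 = 4.474e-11 m³.
Average depth h = V/A = 4.474e-11 / 8.325e-04 = 5.375e-08 m.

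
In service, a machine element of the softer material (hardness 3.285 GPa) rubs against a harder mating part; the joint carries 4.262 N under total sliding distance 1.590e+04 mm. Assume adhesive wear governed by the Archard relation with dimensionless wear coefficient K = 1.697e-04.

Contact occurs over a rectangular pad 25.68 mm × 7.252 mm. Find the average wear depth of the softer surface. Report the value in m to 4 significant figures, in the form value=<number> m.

The computation keeps exact precision — intermediate values are displayed rounded. Rounded just once: 4 significant figures.
Sliding distance L = 1.590e+04 mm = 15.90 m.
Hardness H = 3.285 GPa = 3.285e+09 Pa.
Pad sides 25.68 mm × 7.252 mm = 0.02568 m × 0.007252 m. Contact area A = 0.02568 m × 0.007252 m = 1.862e-04 m².
In SI base units: W = 4.262 N, H = 3.285e+09 Pa, K = 1.697e-04.
By Archard's law, V = K·W·L/H = 1.697e-04 · 4.262 · 15.90 / 3.285e+09 = 3.501e-12 m³.
Wear depth h = V/A = 3.501e-12 / 1.862e-04 = 1.880e-08 m.

value=1.880e-08 m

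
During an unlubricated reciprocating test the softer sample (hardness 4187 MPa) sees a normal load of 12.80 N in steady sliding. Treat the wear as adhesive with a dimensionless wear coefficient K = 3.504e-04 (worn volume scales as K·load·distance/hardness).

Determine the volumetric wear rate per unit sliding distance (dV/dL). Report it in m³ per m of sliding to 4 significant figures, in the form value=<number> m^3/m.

value=1.071e-12 m^3/m

Quoted intermediates are rounded; every step holds full precision; rounded just once to 4 significant digits.
Convert: Hardness H = 4187 MPa = 4.187e+09 Pa.
As SI base values: W = 12.80 N, H = 4.187e+09 Pa, K = 3.504e-04.
Rate of wear dV/dL = K·W/H (independent of L): 3.504e-04 · 12.80 / 4.187e+09 = 1.071e-12 m³/m.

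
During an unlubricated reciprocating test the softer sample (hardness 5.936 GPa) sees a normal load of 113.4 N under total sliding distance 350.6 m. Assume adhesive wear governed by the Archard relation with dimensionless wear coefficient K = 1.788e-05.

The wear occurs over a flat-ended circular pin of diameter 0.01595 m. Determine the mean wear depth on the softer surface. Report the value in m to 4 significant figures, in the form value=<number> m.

Displayed values are rounded; all working math runs at full float precision. Rounded just once: 4 significant digits.
Convert: Hardness H = 5.936 GPa = 5.936e+09 Pa.
Convert: Contact area A = π·d²/4 = π·(0.01595 m)²/4 = 1.998e-04 m².
Working in SI base units: W = 113.4 N, H = 5.936e+09 Pa, K = 1.788e-05.
By Archard's law, V = K·W·L/H = 1.788e-05 · 113.4 · 350.6 / 5.936e+09 = 1.198e-10 m³.
Mean depth h = V/A = 1.198e-10 / 1.998e-04 = 5.994e-07 m.

value=5.994e-07 m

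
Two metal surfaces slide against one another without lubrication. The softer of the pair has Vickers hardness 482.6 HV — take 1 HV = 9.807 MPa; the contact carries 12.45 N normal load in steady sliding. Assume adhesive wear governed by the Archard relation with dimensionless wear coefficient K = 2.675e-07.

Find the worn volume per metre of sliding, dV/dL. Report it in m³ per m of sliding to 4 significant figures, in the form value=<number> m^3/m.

value=7.037e-16 m^3/m

Intermediates appear rounded — every step maintains full float precision — a single final rounding to 4 significant digits.
Convert: Hardness H = 482.6 HV × 9.807 MPa/HV = 4733 MPa = 4.733e+09 Pa.
Working in SI base units: W = 12.45 N, H = 4.733e+09 Pa, K = 2.675e-07.
The wear rate dV/dL = K·W/H (no L dependence): 2.675e-07 · 12.45 / 4.733e+09 = 7.037e-16 m³/m.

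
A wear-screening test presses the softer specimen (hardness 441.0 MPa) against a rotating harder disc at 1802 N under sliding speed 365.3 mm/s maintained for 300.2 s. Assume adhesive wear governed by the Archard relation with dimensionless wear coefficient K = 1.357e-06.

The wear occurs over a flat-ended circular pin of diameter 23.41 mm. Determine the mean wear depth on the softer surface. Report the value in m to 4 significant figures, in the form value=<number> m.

value=1.413e-06 m

The algebra keeps full precision. Intermediate values are shown rounded, and rounded once at the end: 4 significant digits.
Convert: Sliding speed v = 365.3 mm/s = 0.3653 m/s. Distance covered L = v·t = 0.3653 m/s × 300.2 s = 109.7 m.
Convert: Hardness H = 441.0 MPa = 4.410e+08 Pa.
Convert: Pin diameter d = 23.41 mm = 0.02341 m. Contact area A = π·d²/4 = π·(0.02341 m)²/4 = 4.304e-04 m².
SI base units throughout: W = 1802 N, H = 4.410e+08 Pa, K = 1.357e-06.
The Archard volume V = K·W·L/H = 1.357e-06 · 1802 · 109.7 / 4.410e+08 = 6.081e-10 m³.
Mean wear depth h = V/A = 6.081e-10 / 4.304e-04 = 1.413e-06 m.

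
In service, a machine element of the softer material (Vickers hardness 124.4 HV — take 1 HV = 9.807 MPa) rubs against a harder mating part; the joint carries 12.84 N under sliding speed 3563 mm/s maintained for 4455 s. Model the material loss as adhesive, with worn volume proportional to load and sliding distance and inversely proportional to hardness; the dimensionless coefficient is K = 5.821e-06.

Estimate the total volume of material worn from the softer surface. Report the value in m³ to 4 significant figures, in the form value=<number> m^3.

value=9.725e-10 m^3

The algebra keeps exact precision; displayed values are rounded. Rounded just once: 4 significant figures.
Sliding speed v = 3563 mm/s = 3.563 m/s. The distance L = v·t = 3.563 m/s × 4455 s = 1.587e+04 m.
Hardness H = 124.4 HV × 9.807 MPa/HV = 1220 MPa = 1.220e+09 Pa.
Collected in SI base units: W = 12.84 N, H = 1.220e+09 Pa, K = 5.821e-06.
Apply Archard: V = K·W·L/H = 5.821e-06 · 12.84 · 1.587e+04 / 1.220e+09 = 9.725e-10 m³.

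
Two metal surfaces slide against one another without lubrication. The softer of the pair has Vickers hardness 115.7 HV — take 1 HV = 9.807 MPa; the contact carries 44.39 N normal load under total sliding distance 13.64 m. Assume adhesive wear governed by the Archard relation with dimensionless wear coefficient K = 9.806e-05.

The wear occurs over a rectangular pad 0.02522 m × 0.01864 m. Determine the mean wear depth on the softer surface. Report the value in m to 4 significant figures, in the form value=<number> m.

value=1.113e-07 m

Every step carries full precision; the intermediates are displayed rounded, and rounded just once: four significant figures.
Convert: Hardness H = 115.7 HV × 9.807 MPa/HV = 1135 MPa = 1.135e+09 Pa.
Convert: Contact area A = 0.02522 m × 0.01864 m = 4.701e-04 m².
In SI base units: W = 44.39 N, H = 1.135e+09 Pa, K = 9.806e-05.
Apply Archard: V = K·W·L/H = 9.806e-05 · 44.39 · 13.64 / 1.135e+09 = 5.233e-11 m³.
Wear depth h = V/A = 5.233e-11 / 4.701e-04 = 1.113e-07 m.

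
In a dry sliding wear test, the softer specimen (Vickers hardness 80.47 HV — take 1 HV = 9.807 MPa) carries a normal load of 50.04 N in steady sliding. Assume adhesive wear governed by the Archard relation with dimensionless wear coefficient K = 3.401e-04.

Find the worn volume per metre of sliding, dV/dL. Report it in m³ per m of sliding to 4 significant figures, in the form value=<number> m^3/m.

value=2.157e-11 m^3/m

Every step keeps full float precision. Intermediate values are shown rounded; rounded just once, at 4 significant figures.
Convert: Hardness H = 80.47 HV × 9.807 MPa/HV = 789.2 MPa = 7.892e+08 Pa.
SI base units throughout: W = 50.04 N, H = 7.892e+08 Pa, K = 3.401e-04.
Wear rate dV/dL = K·W/H — distance-free: 3.401e-04 · 50.04 / 7.892e+08 = 2.157e-11 m³/m.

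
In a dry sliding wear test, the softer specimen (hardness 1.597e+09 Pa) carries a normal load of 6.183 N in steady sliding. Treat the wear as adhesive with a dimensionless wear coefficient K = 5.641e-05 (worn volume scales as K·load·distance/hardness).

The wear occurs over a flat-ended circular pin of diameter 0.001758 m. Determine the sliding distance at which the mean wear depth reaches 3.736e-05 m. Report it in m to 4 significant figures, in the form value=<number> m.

The intermediates are printed rounded; every step carries full float precision. Rounded once at the end to four significant figures.
Contact area A = π·d²/4 = π·(0.001758 m)²/4 = 2.427e-06 m².
In SI base units, W = 6.183 N, H = 1.597e+09 Pa, K = 5.641e-05.
At the depth limit, V_lim = h_lim·A = 3.736e-05 · 2.427e-06 = 9.068e-11 m³.
So the life L = V_lim·H/(K·W) = 9.068e-11 · 1.597e+09 / (5.641e-05 · 6.183) = 415.2 m.

value=415.2 m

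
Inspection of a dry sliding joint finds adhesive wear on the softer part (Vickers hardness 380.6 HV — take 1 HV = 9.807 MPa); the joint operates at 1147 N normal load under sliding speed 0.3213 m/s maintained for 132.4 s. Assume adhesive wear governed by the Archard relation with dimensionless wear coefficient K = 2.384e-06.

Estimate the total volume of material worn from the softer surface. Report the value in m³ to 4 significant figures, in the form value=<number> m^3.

All working math carries full precision. Displayed values are rounded, and rounded just once to four significant digits.
Convert: The distance L = v·t = 0.3213 m/s × 132.4 s = 42.54 m.
Convert: Hardness H = 380.6 HV × 9.807 MPa/HV = 3733 MPa = 3.733e+09 Pa.
Expressed in SI base units: W = 1147 N, H = 3.733e+09 Pa, K = 2.384e-06.
Archard volume V = K·W·L/H = 2.384e-06 · 1147 · 42.54 / 3.733e+09 = 3.116e-11 m³.

value=3.116e-11 m^3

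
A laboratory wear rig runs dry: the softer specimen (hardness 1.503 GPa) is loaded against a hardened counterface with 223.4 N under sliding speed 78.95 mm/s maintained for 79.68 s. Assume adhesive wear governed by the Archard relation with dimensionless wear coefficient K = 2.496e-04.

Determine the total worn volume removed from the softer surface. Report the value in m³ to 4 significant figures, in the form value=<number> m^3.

Intermediates are displayed rounded; all working math carries full precision. Rounded once at the end: four significant digits.
Sliding speed v = 78.95 mm/s = 0.07895 m/s. Total distance L = v·t = 0.07895 m/s × 79.68 s = 6.291 m.
Hardness H = 1.503 GPa = 1.503e+09 Pa.
As SI base values: W = 223.4 N, H = 1.503e+09 Pa, K = 2.496e-04.
Archard relation: V = K·W·L/H = 2.496e-04 · 223.4 · 6.291 / 1.503e+09 = 2.334e-10 m³.

value=2.334e-10 m^3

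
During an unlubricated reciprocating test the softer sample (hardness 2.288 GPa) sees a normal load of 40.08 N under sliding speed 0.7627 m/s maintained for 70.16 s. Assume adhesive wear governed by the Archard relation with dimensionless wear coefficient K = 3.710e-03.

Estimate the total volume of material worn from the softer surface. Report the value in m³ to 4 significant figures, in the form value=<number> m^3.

Printed values are rounded, and each operation maintains exact precision — rounded once at the end to 4 significant digits.
Sliding distance L = v·t = 0.7627 m/s × 70.16 s = 53.51 m.
Hardness H = 2.288 GPa = 2.288e+09 Pa.
As SI base values: W = 40.08 N, H = 2.288e+09 Pa, K = 3.710e-03.
Archard relation: V = K·W·L/H = 3.710e-03 · 40.08 · 53.51 / 2.288e+09 = 3.478e-09 m³.

value=3.478e-09 m^3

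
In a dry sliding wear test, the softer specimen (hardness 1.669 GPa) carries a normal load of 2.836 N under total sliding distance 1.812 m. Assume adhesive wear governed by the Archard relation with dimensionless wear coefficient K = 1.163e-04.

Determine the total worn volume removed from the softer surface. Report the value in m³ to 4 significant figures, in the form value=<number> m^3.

value=3.581e-13 m^3

The intermediates are displayed rounded; every step carries exact precision; one final rounding, at four significant digits.
Hardness H = 1.669 GPa = 1.669e+09 Pa.
Working in SI base units: W = 2.836 N, H = 1.669e+09 Pa, K = 1.163e-04.
Volume removed: V = K·W·L/H = 1.163e-04 · 2.836 · 1.812 / 1.669e+09 = 3.581e-13 m³.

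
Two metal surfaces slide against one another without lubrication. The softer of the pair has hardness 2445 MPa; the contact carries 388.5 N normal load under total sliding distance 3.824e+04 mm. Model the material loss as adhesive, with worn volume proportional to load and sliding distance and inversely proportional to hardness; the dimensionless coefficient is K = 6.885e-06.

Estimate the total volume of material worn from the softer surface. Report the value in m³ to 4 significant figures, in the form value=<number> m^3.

The computation maintains full float precision. Intermediate values appear rounded, and one final rounding, at four significant digits.
Distance covered L = 3.824e+04 mm = 38.24 m.
Hardness H = 2445 MPa = 2.445e+09 Pa.
In SI base units: W = 388.5 N, H = 2.445e+09 Pa, K = 6.885e-06.
Volume removed: V = K·W·L/H = 6.885e-06 · 388.5 · 38.24 / 2.445e+09 = 4.183e-11 m³.

value=4.183e-11 m^3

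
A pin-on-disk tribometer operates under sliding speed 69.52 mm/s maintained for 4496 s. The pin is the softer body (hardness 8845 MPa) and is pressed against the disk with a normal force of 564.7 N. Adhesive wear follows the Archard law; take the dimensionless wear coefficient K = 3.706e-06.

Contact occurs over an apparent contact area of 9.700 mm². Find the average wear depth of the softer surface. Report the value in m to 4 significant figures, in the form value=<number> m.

value=7.624e-06 m

The intermediates appear rounded, and all arithmetic holds full float precision, and rounded once at the end: 4 significant figures.
Sliding speed v = 69.52 mm/s = 0.06952 m/s. Distance L = v·t = 0.06952 m/s × 4496 s = 312.6 m.
Hardness H = 8845 MPa = 8.845e+09 Pa.
Contact area A = 9.700 mm² = 9.700e-06 m².
Working in SI base units: W = 564.7 N, H = 8.845e+09 Pa, K = 3.706e-06.
Worn volume V = K·W·L/H = 3.706e-06 · 564.7 · 312.6 / 8.845e+09 = 7.395e-11 m³.
Depth h = V/A = 7.395e-11 / 9.700e-06 = 7.624e-06 m.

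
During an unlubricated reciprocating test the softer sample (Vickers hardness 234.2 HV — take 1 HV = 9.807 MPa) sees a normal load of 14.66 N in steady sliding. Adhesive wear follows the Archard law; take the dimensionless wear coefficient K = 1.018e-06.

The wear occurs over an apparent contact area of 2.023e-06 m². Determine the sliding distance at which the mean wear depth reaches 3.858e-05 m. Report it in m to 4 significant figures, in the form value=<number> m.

value=1.201e+04 m

Intermediate values are shown rounded. Each operation runs at exact precision, and one final rounding to four significant digits.
Hardness H = 234.2 HV × 9.807 MPa/HV = 2297 MPa = 2.297e+09 Pa.
Restated in SI base units: W = 14.66 N, H = 2.297e+09 Pa, K = 1.018e-06.
Permissible volume V_lim = h_lim·A = 3.858e-05 · 2.023e-06 = 7.805e-11 m³.
Life L = V_lim·H/(K·W) = 7.805e-11 · 2.297e+09 / (1.018e-06 · 14.66) = 1.201e+04 m.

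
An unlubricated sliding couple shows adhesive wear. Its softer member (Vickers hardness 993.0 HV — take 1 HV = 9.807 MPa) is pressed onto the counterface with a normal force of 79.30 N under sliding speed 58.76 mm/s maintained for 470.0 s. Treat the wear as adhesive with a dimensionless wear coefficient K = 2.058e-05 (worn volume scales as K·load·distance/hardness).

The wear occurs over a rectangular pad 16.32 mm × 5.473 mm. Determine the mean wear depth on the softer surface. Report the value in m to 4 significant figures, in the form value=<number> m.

value=5.182e-08 m

Each operation maintains exact precision; intermediates are printed rounded. Rounded just once: 4 significant figures.
Convert: Sliding speed v = 58.76 mm/s = 0.05876 m/s. Distance covered L = v·t = 0.05876 m/s × 470.0 s = 27.62 m.
Convert: Hardness H = 993.0 HV × 9.807 MPa/HV = 9738 MPa = 9.738e+09 Pa.
Convert: Pad sides 16.32 mm × 5.473 mm = 0.01632 m × 0.005473 m. Contact area A = 0.01632 m × 0.005473 m = 8.932e-05 m².
As SI base values: W = 79.30 N, H = 9.738e+09 Pa, K = 2.058e-05.
Apply Archard: V = K·W·L/H = 2.058e-05 · 79.30 · 27.62 / 9.738e+09 = 4.628e-12 m³.
Average depth h = V/A = 4.628e-12 / 8.932e-05 = 5.182e-08 m.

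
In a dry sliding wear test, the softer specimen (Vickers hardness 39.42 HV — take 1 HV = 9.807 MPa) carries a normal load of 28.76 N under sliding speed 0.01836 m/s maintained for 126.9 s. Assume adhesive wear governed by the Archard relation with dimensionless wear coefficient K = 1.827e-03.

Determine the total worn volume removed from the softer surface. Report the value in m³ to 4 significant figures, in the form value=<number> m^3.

value=3.167e-10 m^3

Intermediate values are shown rounded. All working math maintains full precision — rounded just once, at 4 significant digits.
Convert: Distance L = v·t = 0.01836 m/s × 126.9 s = 2.330 m.
Convert: Hardness H = 39.42 HV × 9.807 MPa/HV = 386.6 MPa = 3.866e+08 Pa.
Restated in SI base units: W = 28.76 N, H = 3.866e+08 Pa, K = 1.827e-03.
The Archard volume V = K·W·L/H = 1.827e-03 · 28.76 · 2.330 / 3.866e+08 = 3.167e-10 m³.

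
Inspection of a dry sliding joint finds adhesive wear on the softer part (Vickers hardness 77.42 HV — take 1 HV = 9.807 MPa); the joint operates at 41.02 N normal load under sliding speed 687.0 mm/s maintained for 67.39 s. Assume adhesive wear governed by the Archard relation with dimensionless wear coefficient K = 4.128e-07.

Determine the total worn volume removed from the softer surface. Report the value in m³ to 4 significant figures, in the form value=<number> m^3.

Every step holds exact precision, and quoted intermediates are rounded; rounded once at the end: 4 significant digits.
Convert: Sliding speed v = 687.0 mm/s = 0.6870 m/s. Sliding distance L = v·t = 0.6870 m/s × 67.39 s = 46.30 m.
Convert: Hardness H = 77.42 HV × 9.807 MPa/HV = 759.3 MPa = 7.593e+08 Pa.
Restated in SI base units: W = 41.02 N, H = 7.593e+08 Pa, K = 4.128e-07.
The Archard volume V = K·W·L/H = 4.128e-07 · 41.02 · 46.30 / 7.593e+08 = 1.033e-12 m³.

value=1.033e-12 m^3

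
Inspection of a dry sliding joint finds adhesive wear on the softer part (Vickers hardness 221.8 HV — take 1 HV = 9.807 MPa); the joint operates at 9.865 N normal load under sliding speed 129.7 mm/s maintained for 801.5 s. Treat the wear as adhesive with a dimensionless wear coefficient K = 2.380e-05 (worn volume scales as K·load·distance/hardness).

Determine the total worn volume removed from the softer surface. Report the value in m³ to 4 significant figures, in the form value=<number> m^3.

value=1.122e-11 m^3

The algebra maintains full float precision, and displayed values are rounded, and one final rounding: four significant digits.
Convert: Sliding speed v = 129.7 mm/s = 0.1297 m/s. Path length L = v·t = 0.1297 m/s × 801.5 s = 104.0 m.
Convert: Hardness H = 221.8 HV × 9.807 MPa/HV = 2175 MPa = 2.175e+09 Pa.
SI base units throughout: W = 9.865 N, H = 2.175e+09 Pa, K = 2.380e-05.
Wear volume V = K·W·L/H = 2.380e-05 · 9.865 · 104.0 / 2.175e+09 = 1.122e-11 m³.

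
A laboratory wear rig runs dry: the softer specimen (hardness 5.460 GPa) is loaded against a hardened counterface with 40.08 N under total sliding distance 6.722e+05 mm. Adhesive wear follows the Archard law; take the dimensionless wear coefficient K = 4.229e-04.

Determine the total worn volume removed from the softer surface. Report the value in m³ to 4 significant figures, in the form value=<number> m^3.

value=2.087e-09 m^3

The intermediates appear rounded; all working math keeps full precision — a lone final rounding to four significant digits.
Distance covered L = 6.722e+05 mm = 672.2 m.
Hardness H = 5.460 GPa = 5.460e+09 Pa.
Restated in SI base units: W = 40.08 N, H = 5.460e+09 Pa, K = 4.229e-04.
Wear volume V = K·W·L/H = 4.229e-04 · 40.08 · 672.2 / 5.460e+09 = 2.087e-09 m³.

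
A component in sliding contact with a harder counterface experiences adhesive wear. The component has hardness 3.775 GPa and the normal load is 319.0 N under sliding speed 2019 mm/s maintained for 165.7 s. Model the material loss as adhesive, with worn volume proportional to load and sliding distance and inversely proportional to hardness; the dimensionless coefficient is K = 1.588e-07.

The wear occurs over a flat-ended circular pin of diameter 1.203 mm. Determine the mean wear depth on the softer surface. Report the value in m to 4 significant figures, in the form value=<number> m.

Intermediate values are printed rounded — all working math carries full precision. Rounded once at the end, at four significant figures.
Convert: Sliding speed v = 2019 mm/s = 2.019 m/s. Total distance L = v·t = 2.019 m/s × 165.7 s = 334.5 m.
Convert: Hardness H = 3.775 GPa = 3.775e+09 Pa.
Convert: Pin diameter d = 1.203 mm = 0.001203 m. Contact area A = π·d²/4 = π·(0.001203 m)²/4 = 1.137e-06 m².
Working in SI base units: W = 319.0 N, H = 3.775e+09 Pa, K = 1.588e-07.
Volume removed: V = K·W·L/H = 1.588e-07 · 319.0 · 334.5 / 3.775e+09 = 4.489e-12 m³.
Depth h = V/A = 4.489e-12 / 1.137e-06 = 3.950e-06 m.

value=3.950e-06 m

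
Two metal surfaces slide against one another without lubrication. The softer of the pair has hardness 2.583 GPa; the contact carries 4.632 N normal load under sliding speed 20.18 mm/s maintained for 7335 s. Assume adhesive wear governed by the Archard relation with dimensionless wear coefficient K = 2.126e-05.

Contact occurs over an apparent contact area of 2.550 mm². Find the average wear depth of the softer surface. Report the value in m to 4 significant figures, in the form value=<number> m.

Each operation runs at full precision; intermediates are printed rounded. Rounded just once to four significant figures.
Convert: Sliding speed v = 20.18 mm/s = 0.02018 m/s. Sliding distance L = v·t = 0.02018 m/s × 7335 s = 148.0 m.
Convert: Hardness H = 2.583 GPa = 2.583e+09 Pa.
Convert: Contact area A = 2.550 mm² = 2.550e-06 m².
Expressed in SI base units: W = 4.632 N, H = 2.583e+09 Pa, K = 2.126e-05.
Volume removed: V = K·W·L/H = 2.126e-05 · 4.632 · 148.0 / 2.583e+09 = 5.643e-12 m³.
Average depth h = V/A = 5.643e-12 / 2.550e-06 = 2.213e-06 m.

value=2.213e-06 m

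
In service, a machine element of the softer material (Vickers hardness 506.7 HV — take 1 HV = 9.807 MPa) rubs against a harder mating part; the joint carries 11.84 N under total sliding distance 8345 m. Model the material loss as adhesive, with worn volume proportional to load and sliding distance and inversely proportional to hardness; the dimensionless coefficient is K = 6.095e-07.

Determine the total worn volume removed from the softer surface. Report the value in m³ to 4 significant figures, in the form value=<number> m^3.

value=1.212e-11 m^3

Each operation carries exact precision, and intermediate values are shown rounded. Rounded just once, at four significant digits.
Convert: Hardness H = 506.7 HV × 9.807 MPa/HV = 4969 MPa = 4.969e+09 Pa.
In SI base units: W = 11.84 N, H = 4.969e+09 Pa, K = 6.095e-07.
Wear volume V = K·W·L/H = 6.095e-07 · 11.84 · 8345 / 4.969e+09 = 1.212e-11 m³.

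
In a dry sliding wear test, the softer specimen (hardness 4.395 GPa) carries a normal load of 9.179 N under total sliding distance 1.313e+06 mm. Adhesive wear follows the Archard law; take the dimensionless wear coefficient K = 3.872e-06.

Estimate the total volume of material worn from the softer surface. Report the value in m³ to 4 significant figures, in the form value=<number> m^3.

value=1.062e-11 m^3

Every step maintains full float precision — intermediate values are displayed rounded — rounded just once: 4 significant figures.
Distance covered L = 1.313e+06 mm = 1313 m.
Hardness H = 4.395 GPa = 4.395e+09 Pa.
Working in SI base units: W = 9.179 N, H = 4.395e+09 Pa, K = 3.872e-06.
Archard relation: V = K·W·L/H = 3.872e-06 · 9.179 · 1313 / 4.395e+09 = 1.062e-11 m³.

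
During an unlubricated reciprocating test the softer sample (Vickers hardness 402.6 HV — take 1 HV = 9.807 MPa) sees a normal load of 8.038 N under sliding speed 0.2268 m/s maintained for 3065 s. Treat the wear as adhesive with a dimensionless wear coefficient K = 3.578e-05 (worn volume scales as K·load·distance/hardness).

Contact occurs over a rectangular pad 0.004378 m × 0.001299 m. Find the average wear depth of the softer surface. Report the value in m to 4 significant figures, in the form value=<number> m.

Intermediate values are shown rounded. Each operation carries full precision. Rounded just once: 4 significant figures.
Distance covered L = v·t = 0.2268 m/s × 3065 s = 695.1 m.
Hardness H = 402.6 HV × 9.807 MPa/HV = 3948 MPa = 3.948e+09 Pa.
Contact area A = 0.004378 m × 0.001299 m = 5.687e-06 m².
In SI base units: W = 8.038 N, H = 3.948e+09 Pa, K = 3.578e-05.
By Archard's law, V = K·W·L/H = 3.578e-05 · 8.038 · 695.1 / 3.948e+09 = 5.064e-11 m³.
Average depth h = V/A = 5.064e-11 / 5.687e-06 = 8.904e-06 m.

value=8.904e-06 m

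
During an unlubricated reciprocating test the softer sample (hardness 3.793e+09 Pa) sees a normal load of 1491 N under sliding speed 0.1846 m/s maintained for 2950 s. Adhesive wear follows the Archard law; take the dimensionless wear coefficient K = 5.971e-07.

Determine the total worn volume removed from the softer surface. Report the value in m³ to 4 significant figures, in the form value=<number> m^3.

All arithmetic holds exact precision — the intermediates appear rounded; rounded just once to 4 significant figures.
Distance L = v·t = 0.1846 m/s × 2950 s = 544.6 m.
Restated in SI base units: W = 1491 N, H = 3.793e+09 Pa, K = 5.971e-07.
Wear volume V = K·W·L/H = 5.971e-07 · 1491 · 544.6 / 3.793e+09 = 1.278e-10 m³.

value=1.278e-10 m^3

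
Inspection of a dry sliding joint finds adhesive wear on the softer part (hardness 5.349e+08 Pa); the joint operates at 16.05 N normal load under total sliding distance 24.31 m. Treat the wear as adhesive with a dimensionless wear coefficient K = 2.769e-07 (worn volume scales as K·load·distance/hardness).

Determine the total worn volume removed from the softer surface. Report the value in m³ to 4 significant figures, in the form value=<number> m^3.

The computation keeps exact precision; displayed values are rounded — rounded just once to 4 significant digits.
Restated in SI base units: W = 16.05 N, H = 5.349e+08 Pa, K = 2.769e-07.
By Archard's law, V = K·W·L/H = 2.769e-07 · 16.05 · 24.31 / 5.349e+08 = 2.020e-13 m³.

value=2.020e-13 m^3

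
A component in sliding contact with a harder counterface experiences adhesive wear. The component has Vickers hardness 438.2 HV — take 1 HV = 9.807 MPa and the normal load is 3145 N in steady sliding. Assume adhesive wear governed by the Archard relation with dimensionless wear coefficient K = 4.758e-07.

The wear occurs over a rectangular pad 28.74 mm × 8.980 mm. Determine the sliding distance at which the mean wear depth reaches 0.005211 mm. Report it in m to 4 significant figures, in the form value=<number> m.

value=3862 m

Printed values are rounded. Every step holds exact precision. Rounded once at the end: four significant figures.
Hardness H = 438.2 HV × 9.807 MPa/HV = 4297 MPa = 4.297e+09 Pa.
Pad sides 28.74 mm × 8.980 mm = 0.02874 m × 0.008980 m. Contact area A = 0.02874 m × 0.008980 m = 2.581e-04 m².
Depth limit h_lim = 0.005211 mm = 5.211e-06 m.
As SI base values: W = 3145 N, H = 4.297e+09 Pa, K = 4.758e-07.
Wearable volume V_lim = h_lim·A = 5.211e-06 · 2.581e-04 = 1.345e-09 m³.
Thus life L = V_lim·H/(K·W) = 1.345e-09 · 4.297e+09 / (4.758e-07 · 3145) = 3862 m.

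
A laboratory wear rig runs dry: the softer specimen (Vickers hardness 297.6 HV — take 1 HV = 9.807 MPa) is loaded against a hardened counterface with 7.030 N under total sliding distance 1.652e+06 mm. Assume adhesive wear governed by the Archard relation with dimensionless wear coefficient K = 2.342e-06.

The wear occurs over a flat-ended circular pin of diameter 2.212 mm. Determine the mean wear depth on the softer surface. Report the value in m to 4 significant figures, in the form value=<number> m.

value=2.425e-06 m

The computation holds exact precision. Intermediate values are shown rounded. Rounded just once to four significant digits.
The distance L = 1.652e+06 mm = 1652 m.
Hardness H = 297.6 HV × 9.807 MPa/HV = 2919 MPa = 2.919e+09 Pa.
Pin diameter d = 2.212 mm = 0.002212 m. Contact area A = π·d²/4 = π·(0.002212 m)²/4 = 3.843e-06 m².
In SI base units, W = 7.030 N, H = 2.919e+09 Pa, K = 2.342e-06.
Volume removed: V = K·W·L/H = 2.342e-06 · 7.030 · 1652 / 2.919e+09 = 9.319e-12 m³.
Wear depth h = V/A = 9.319e-12 / 3.843e-06 = 2.425e-06 m.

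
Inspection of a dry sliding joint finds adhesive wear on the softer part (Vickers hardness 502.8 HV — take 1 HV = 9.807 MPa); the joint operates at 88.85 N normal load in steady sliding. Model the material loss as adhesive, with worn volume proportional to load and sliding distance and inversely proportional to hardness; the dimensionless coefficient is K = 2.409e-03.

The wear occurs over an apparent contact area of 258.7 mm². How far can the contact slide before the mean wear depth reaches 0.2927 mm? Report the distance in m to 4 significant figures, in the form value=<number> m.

Every step runs at full float precision; intermediate values are printed rounded. Rounded just once to four significant figures.
Hardness H = 502.8 HV × 9.807 MPa/HV = 4931 MPa = 4.931e+09 Pa.
Contact area A = 258.7 mm² = 2.587e-04 m².
Depth limit h_lim = 0.2927 mm = 2.927e-04 m.
Working in SI base units: W = 88.85 N, H = 4.931e+09 Pa, K = 2.409e-03.
At the depth limit, V_lim = h_lim·A = 2.927e-04 · 2.587e-04 = 7.572e-08 m³.
Sliding life L = V_lim·H/(K·W) = 7.572e-08 · 4.931e+09 / (2.409e-03 · 88.85) = 1744 m.

value=1744 m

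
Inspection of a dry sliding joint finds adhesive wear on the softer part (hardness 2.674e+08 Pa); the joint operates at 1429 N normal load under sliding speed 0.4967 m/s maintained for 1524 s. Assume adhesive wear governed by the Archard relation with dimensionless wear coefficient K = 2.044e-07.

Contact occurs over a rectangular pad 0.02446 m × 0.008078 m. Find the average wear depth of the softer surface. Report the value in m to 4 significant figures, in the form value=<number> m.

The intermediates are shown rounded. Each operation holds full precision — one last rounding to four significant digits.
Total distance L = v·t = 0.4967 m/s × 1524 s = 757.0 m.
Contact area A = 0.02446 m × 0.008078 m = 1.976e-04 m².
In SI base units: W = 1429 N, H = 2.674e+08 Pa, K = 2.044e-07.
Archard relation: V = K·W·L/H = 2.044e-07 · 1429 · 757.0 / 2.674e+08 = 8.269e-10 m³.
Mean wear depth h = V/A = 8.269e-10 / 1.976e-04 = 4.185e-06 m.

value=4.185e-06 m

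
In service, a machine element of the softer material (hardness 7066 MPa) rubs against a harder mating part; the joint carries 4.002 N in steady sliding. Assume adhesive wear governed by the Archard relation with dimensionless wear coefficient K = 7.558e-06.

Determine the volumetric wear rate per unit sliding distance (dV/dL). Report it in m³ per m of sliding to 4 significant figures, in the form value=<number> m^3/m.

All arithmetic runs at full float precision — intermediate values are shown rounded; a single final rounding to four significant figures.
Convert: Hardness H = 7066 MPa = 7.066e+09 Pa.
SI base units throughout: W = 4.002 N, H = 7.066e+09 Pa, K = 7.558e-06.
Rate of wear dV/dL = K·W/H (no L dependence): 7.558e-06 · 4.002 / 7.066e+09 = 4.281e-15 m³/m.

value=4.281e-15 m^3/m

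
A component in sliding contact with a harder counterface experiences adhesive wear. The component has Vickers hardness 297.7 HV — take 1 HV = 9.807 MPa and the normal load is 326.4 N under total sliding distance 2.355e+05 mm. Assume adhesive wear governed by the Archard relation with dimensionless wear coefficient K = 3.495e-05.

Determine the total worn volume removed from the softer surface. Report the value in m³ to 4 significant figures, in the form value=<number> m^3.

All arithmetic runs at full precision, and intermediates are printed rounded — a lone final rounding to 4 significant figures.
Convert: Path length L = 2.355e+05 mm = 235.5 m.
Convert: Hardness H = 297.7 HV × 9.807 MPa/HV = 2920 MPa = 2.920e+09 Pa.
Collected in SI base units: W = 326.4 N, H = 2.920e+09 Pa, K = 3.495e-05.
The Archard volume V = K·W·L/H = 3.495e-05 · 326.4 · 235.5 / 2.920e+09 = 9.202e-10 m³.

value=9.202e-10 m^3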